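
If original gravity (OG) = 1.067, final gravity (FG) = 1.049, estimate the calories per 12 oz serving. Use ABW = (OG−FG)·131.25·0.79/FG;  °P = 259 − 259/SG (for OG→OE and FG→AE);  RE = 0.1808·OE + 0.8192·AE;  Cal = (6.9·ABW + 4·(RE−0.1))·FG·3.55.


ABW = (1.067 − 1.049)·131.25·0.79/1.049 = 1.7792
OE = 259 − 259/1.067 = 16.2634 °P
AE = 259 − 259/1.049 = 12.0982 °P
RE = 0.1808·16.2634 + 0.8192·12.0982 = 12.8513 °P
Cal = (6.9·1.7792 + 4·(12.8513−0.1))·1.049·3.55

235.6569 kcal


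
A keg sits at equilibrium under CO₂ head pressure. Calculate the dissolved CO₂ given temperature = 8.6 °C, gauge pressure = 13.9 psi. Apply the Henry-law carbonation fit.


vols = (P + 14.695)·(0.01821 + 0.09011·e^(−0.04·T))
vols = (13.9 + 14.695)·(0.01821 + 0.09011·e^(−0.04·8.6))

2.3474 volumes


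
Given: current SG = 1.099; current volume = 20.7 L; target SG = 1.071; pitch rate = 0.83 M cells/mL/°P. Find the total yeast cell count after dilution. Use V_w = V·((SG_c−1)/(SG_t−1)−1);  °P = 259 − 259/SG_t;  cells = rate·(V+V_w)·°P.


V_w = 20.7·((1.099−1)/(1.071−1)−1) = 8.1634
V_final = 20.7 + 8.1634 = 28.8634
°P = 259 − 259/1.071 = 17.1699
cells = 0.83·28.8634·17.1699

411.3334 billion cells


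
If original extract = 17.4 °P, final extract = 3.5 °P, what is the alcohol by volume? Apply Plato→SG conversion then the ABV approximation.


SG = 259/(259 − P);  ABV = (OG − FG)·131.25
OG = 259/(259 − 17.4) = 1.0720
FG = 259/(259 − 3.5) = 1.0137
ABV = (1.0720 − 1.0137)·131.25

7.6547 % ABV


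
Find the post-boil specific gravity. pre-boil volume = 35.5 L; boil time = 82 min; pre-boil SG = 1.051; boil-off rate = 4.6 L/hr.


V_post = V_pre − rate·(t/60);  SG_post = 1 + (SG_pre−1)·V_pre/V_post
V_post = 35.5 − 4.6·(82/60) = 29.2133
SG_post = 1 + (1.051 − 1)·35.5/29.2133

1.0620


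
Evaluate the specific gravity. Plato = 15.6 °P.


SG = 259/(259 − P)
SG = 259/(259 − 15.6)

1.0641


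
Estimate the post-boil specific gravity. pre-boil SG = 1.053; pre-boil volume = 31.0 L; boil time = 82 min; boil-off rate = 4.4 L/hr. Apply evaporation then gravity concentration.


V_post = V_pre − rate·(t/60);  SG_post = 1 + (SG_pre−1)·V_pre/V_post
V_post = 31.0 − 4.4·(82/60) = 24.9867
SG_post = 1 + (1.053 − 1)·31.0/24.9867

1.0658


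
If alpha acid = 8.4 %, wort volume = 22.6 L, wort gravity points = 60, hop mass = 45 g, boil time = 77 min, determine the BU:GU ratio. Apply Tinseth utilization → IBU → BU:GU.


U = 1.65·0.000125^(GP/1000)·(1−e^(−0.04t))/4.15;  IBU = (α/100)·m·U·1000/V;  BU:GU = IBU/GP
U = 1.65·0.000125^(60/1000)·(1−e^(−0.04·77))/4.15 = 0.2212
IBU = (8.4/100)·45·0.2212·1000/22.6 = 36.9999
BU:GU = 36.9999/60

0.6167


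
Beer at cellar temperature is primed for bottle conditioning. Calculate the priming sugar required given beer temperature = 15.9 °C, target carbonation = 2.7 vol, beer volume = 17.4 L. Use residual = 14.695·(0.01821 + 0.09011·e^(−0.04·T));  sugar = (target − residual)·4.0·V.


residual = 14.695·(0.01821 + 0.09011·e^(−0.04·15.9)) = 0.9686
sugar = (2.7 − 0.9686)·4.0·17.4

120.5042 g


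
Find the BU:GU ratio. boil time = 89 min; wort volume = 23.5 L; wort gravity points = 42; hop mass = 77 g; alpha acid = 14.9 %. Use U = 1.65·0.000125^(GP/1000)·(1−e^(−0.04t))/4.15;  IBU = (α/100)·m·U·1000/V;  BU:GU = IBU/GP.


U = 1.65·0.000125^(42/1000)·(1−e^(−0.04·89))/4.15 = 0.2648
IBU = (14.9/100)·77·0.2648·1000/23.5 = 129.2961
BU:GU = 129.2961/42

3.0785


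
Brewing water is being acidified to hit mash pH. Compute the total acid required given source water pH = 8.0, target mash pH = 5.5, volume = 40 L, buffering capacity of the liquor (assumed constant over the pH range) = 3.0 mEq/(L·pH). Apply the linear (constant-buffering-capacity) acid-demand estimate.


acid = buffering capacity · (pH_source − pH_target) · V
acid = 3.0 · (8.0 − 5.5) · 40

300.0000 mEq


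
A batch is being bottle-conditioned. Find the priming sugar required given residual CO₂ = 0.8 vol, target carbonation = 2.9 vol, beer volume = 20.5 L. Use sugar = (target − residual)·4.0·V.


sugar = (2.9 − 0.8)·4.0·20.5

172.2000 g


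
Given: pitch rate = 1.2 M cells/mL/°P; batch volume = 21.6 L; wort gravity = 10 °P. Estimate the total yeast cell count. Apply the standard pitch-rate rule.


cells (billions) = rate · V_L · °P
cells = 1.2 · 21.6 · 10

259.2000 billion cells


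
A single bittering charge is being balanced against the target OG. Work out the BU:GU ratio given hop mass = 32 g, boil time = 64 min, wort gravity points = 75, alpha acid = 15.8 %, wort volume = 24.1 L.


U = 1.65·0.000125^(GP/1000)·(1−e^(−0.04t))/4.15;  IBU = (α/100)·m·U·1000/V;  BU:GU = IBU/GP
U = 1.65·0.000125^(75/1000)·(1−e^(−0.04·64))/4.15 = 0.1870
IBU = (15.8/100)·32·0.1870·1000/24.1 = 39.2240
BU:GU = 39.2240/75

0.5230


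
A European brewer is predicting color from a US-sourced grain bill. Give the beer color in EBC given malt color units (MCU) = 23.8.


SRM = 1.4922·MCU^0.6859;  EBC = SRM·1.97
SRM = 1.4922·23.8^0.6859 = 13.1226
EBC = 13.1226·1.97

25.8516 EBC


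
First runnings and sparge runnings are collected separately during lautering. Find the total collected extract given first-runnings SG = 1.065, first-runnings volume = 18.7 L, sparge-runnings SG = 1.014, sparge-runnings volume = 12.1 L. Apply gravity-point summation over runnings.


total = Σ (SG_i − 1)·1000·V_i
first = (1.065 − 1)·1000·18.7 = 1215.5000
sparge = (1.014 − 1)·1000·12.1 = 169.4000
total = 1215.5000 + 169.4000

1384.9000 gravity·L


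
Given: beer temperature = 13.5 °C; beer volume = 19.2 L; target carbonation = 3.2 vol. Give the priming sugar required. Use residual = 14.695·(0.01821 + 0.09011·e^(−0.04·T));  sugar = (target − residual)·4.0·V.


residual = 14.695·(0.01821 + 0.09011·e^(−0.04·13.5)) = 1.0393
sugar = (3.2 − 1.0393)·4.0·19.2

165.9455 g


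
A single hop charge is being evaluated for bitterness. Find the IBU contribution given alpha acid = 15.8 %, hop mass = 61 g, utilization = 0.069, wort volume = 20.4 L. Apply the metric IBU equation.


IBU = (α/100)·mass·U·1000 / V
IBU = (15.8/100)·61·0.069·1000 / 20.4

32.5991 IBU


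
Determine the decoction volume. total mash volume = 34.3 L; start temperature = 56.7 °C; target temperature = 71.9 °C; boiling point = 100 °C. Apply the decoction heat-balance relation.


V_dec = V_total·(T_target − T_start)/(T_boil − T_start)
V_dec = 34.3·(71.9 − 56.7)/(100 − 56.7)

12.0406 L


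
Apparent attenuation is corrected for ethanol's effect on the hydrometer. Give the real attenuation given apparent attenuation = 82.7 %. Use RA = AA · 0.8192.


RA = 82.7 · 0.8192

67.7478 %


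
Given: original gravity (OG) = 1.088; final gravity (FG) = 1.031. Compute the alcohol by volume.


ABV = (OG − FG) · 131.25
ABV = (1.088 − 1.031) · 131.25

7.4813 % ABV


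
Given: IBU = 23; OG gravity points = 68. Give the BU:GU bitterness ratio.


BU:GU = IBU / OG_points
BU:GU = 23 / 68

0.3382


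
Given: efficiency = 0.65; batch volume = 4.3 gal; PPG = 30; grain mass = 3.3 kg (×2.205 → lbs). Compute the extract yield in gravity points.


points = lbs × PPG × eff / vol
lbs = 3.3 × 2.205 = 7.2765
points = 7.2765 × 30 × 0.65 / 4.3

32.9981 points


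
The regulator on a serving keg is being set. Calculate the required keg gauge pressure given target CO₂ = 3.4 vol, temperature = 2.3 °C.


psi = vols/(0.01821 + 0.09011·e^(−0.04·T)) − 14.695
psi = 3.4/(0.01821 + 0.09011·e^(−0.04·2.3)) − 14.695

19.1696 psi


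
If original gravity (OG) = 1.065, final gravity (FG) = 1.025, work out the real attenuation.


AA = (OG−FG)/(OG−1)·100;  RA = AA·0.8192
AA = (1.065 − 1.025)/(1.065 − 1)·100 = 61.5385
RA = 61.5385·0.8192

50.4123 %


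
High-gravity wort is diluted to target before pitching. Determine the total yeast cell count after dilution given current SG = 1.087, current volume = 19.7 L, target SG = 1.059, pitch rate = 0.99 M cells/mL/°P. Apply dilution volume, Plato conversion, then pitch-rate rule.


V_w = V·((SG_c−1)/(SG_t−1)−1);  °P = 259 − 259/SG_t;  cells = rate·(V+V_w)·°P
V_w = 19.7·((1.087−1)/(1.059−1)−1) = 9.3492
V_final = 19.7 + 9.3492 = 29.0492
°P = 259 − 259/1.059 = 14.4297
cells = 0.99·29.0492·14.4297

414.9774 billion cells


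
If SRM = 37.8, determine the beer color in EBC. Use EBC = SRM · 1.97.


EBC = 37.8 · 1.97

74.4660 EBC


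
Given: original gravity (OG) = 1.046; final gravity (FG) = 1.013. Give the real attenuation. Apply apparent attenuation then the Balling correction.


AA = (OG−FG)/(OG−1)·100;  RA = AA·0.8192
AA = (1.046 − 1.013)/(1.046 − 1)·100 = 71.7391
RA = 71.7391·0.8192

58.7687 %


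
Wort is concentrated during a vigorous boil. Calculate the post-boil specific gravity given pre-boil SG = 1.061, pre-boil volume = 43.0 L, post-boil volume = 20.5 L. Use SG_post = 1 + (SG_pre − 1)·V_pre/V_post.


pts_pre = (1.061 − 1)·1000 = 61.0000
pts_post = 61.0000·43.0/20.5 = 127.9512
SG_post = 1 + 127.9512/1000

1.1280


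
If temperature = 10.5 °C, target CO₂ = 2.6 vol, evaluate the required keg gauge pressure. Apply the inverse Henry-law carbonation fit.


psi = vols/(0.01821 + 0.09011·e^(−0.04·T)) − 14.695
psi = 2.6/(0.01821 + 0.09011·e^(−0.04·10.5)) − 14.695

18.8896 psi


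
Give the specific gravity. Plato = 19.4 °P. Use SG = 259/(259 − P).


SG = 259/(259 − 19.4)

1.0810


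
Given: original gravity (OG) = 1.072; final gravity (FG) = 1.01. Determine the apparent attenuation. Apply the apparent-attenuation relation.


AA = (OG − FG)/(OG − 1) · 100
AA = (1.072 − 1.01)/(1.072 − 1) · 100

86.1111 %


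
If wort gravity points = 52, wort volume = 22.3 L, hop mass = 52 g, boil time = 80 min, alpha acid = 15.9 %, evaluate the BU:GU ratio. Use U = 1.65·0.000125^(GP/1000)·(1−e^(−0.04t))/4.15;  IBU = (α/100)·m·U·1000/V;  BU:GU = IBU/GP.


U = 1.65·0.000125^(52/1000)·(1−e^(−0.04·80))/4.15 = 0.2390
IBU = (15.9/100)·52·0.2390·1000/22.3 = 88.6129
BU:GU = 88.6129/52

1.7041


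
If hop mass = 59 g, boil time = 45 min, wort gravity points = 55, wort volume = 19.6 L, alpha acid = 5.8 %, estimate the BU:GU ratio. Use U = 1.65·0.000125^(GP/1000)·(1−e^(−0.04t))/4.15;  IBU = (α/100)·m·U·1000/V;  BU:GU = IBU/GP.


U = 1.65·0.000125^(55/1000)·(1−e^(−0.04·45))/4.15 = 0.2024
IBU = (5.8/100)·59·0.2024·1000/19.6 = 35.3444
BU:GU = 35.3444/55

0.6426


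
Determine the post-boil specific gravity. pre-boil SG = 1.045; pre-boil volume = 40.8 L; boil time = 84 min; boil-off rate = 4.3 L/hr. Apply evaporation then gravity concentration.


V_post = V_pre − rate·(t/60);  SG_post = 1 + (SG_pre−1)·V_pre/V_post
V_post = 40.8 − 4.3·(84/60) = 34.7800
SG_post = 1 + (1.045 − 1)·40.8/34.7800

1.0528


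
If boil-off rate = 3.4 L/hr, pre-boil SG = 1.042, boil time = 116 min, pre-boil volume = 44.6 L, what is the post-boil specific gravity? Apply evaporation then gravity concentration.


V_post = V_pre − rate·(t/60);  SG_post = 1 + (SG_pre−1)·V_pre/V_post
V_post = 44.6 − 3.4·(116/60) = 38.0267
SG_post = 1 + (1.042 − 1)·44.6/38.0267

1.0493


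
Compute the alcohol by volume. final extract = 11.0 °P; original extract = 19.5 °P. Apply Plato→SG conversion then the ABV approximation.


SG = 259/(259 − P);  ABV = (OG − FG)·131.25
OG = 259/(259 − 19.5) = 1.0814
FG = 259/(259 − 11.0) = 1.0444
ABV = (1.0814 − 1.0444)·131.25

4.8648 % ABV


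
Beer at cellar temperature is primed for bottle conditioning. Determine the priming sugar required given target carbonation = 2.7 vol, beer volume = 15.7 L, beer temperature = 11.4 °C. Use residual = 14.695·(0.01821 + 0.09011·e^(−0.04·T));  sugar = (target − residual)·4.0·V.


residual = 14.695·(0.01821 + 0.09011·e^(−0.04·11.4)) = 1.1069
sugar = (2.7 − 1.1069)·4.0·15.7

100.0485 g


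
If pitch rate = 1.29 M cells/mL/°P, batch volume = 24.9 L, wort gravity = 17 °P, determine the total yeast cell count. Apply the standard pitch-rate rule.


cells (billions) = rate · V_L · °P
cells = 1.29 · 24.9 · 17

546.0570 billion cells


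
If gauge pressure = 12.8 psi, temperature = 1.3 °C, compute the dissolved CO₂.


vols = (P + 14.695)·(0.01821 + 0.09011·e^(−0.04·T))
vols = (12.8 + 14.695)·(0.01821 + 0.09011·e^(−0.04·1.3))

2.8527 volumes


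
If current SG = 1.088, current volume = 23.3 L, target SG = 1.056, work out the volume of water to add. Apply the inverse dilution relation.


V_water = V·((SG_curr − 1)/(SG_target − 1) − 1)
V_water = 23.3·((1.088 − 1)/(1.056 − 1) − 1)

13.3143 L


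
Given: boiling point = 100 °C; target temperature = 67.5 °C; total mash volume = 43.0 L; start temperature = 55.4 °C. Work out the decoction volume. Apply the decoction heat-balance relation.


V_dec = V_total·(T_target − T_start)/(T_boil − T_start)
V_dec = 43.0·(67.5 − 55.4)/(100 − 55.4)

11.6659 L


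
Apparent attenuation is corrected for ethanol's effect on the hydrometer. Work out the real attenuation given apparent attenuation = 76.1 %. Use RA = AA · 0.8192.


RA = 76.1 · 0.8192

62.3411 %


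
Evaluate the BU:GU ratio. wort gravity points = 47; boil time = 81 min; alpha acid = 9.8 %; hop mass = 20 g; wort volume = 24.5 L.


U = 1.65·0.000125^(GP/1000)·(1−e^(−0.04t))/4.15;  IBU = (α/100)·m·U·1000/V;  BU:GU = IBU/GP
U = 1.65·0.000125^(47/1000)·(1−e^(−0.04·81))/4.15 = 0.2504
IBU = (9.8/100)·20·0.2504·1000/24.5 = 20.0323
BU:GU = 20.0323/47

0.4262


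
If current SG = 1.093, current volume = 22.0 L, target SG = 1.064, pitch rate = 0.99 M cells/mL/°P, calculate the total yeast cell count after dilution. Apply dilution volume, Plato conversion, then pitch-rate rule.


V_w = V·((SG_c−1)/(SG_t−1)−1);  °P = 259 − 259/SG_t;  cells = rate·(V+V_w)·°P
V_w = 22.0·((1.093−1)/(1.064−1)−1) = 9.9687
V_final = 22.0 + 9.9687 = 31.9687
°P = 259 − 259/1.064 = 15.5789
cells = 0.99·31.9687·15.5789

493.0591 billion cells


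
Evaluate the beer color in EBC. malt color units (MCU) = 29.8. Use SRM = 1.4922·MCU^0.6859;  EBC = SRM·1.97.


SRM = 1.4922·29.8^0.6859 = 15.3106
EBC = 15.3106·1.97

30.1619 EBC


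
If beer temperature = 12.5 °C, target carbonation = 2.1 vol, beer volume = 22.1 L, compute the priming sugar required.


residual = 14.695·(0.01821 + 0.09011·e^(−0.04·T));  sugar = (target − residual)·4.0·V
residual = 14.695·(0.01821 + 0.09011·e^(−0.04·12.5)) = 1.0707
sugar = (2.1 − 1.0707)·4.0·22.1

90.9863 g


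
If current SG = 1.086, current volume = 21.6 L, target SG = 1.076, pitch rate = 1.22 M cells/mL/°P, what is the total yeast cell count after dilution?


V_w = V·((SG_c−1)/(SG_t−1)−1);  °P = 259 − 259/SG_t;  cells = rate·(V+V_w)·°P
V_w = 21.6·((1.086−1)/(1.076−1)−1) = 2.8421
V_final = 21.6 + 2.8421 = 24.4421
°P = 259 − 259/1.076 = 18.2937
cells = 1.22·24.4421·18.2937

545.5060 billion cells


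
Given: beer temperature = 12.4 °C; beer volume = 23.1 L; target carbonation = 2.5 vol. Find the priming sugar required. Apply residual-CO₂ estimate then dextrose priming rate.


residual = 14.695·(0.01821 + 0.09011·e^(−0.04·T));  sugar = (target − residual)·4.0·V
residual = 14.695·(0.01821 + 0.09011·e^(−0.04·12.4)) = 1.0740
sugar = (2.5 − 1.0740)·4.0·23.1

131.7659 g


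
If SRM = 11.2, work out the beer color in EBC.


EBC = SRM · 1.97
EBC = 11.2 · 1.97

22.0640 EBC


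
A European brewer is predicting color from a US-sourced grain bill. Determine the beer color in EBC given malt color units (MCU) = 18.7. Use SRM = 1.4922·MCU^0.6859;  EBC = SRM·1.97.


SRM = 1.4922·18.7^0.6859 = 11.1220
EBC = 11.1220·1.97

21.9104 EBC


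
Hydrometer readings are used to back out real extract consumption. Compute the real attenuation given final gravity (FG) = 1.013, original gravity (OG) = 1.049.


AA = (OG−FG)/(OG−1)·100;  RA = AA·0.8192
AA = (1.049 − 1.013)/(1.049 − 1)·100 = 73.4694
RA = 73.4694·0.8192

60.1861 %


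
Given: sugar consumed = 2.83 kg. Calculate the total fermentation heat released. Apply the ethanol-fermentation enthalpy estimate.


Q = m_sugar · 590 kJ/kg
Q = 2.83 · 590

1669.7000 kJ


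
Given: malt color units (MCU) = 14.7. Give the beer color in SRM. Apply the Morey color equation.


SRM = 1.4922 · MCU^0.6859
SRM = 1.4922 · 14.7^0.6859

9.4295 SRM


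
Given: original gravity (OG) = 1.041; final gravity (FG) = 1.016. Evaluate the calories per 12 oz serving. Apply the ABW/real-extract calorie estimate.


ABW = (OG−FG)·131.25·0.79/FG;  °P = 259 − 259/SG (for OG→OE and FG→AE);  RE = 0.1808·OE + 0.8192·AE;  Cal = (6.9·ABW + 4·(RE−0.1))·FG·3.55
ABW = (1.041 − 1.016)·131.25·0.79/1.016 = 2.5514
OE = 259 − 259/1.041 = 10.2008 °P
AE = 259 − 259/1.016 = 4.0787 °P
RE = 0.1808·10.2008 + 0.8192·4.0787 = 5.1856 °P
Cal = (6.9·2.5514 + 4·(5.1856−0.1))·1.016·3.55

136.8666 kcal


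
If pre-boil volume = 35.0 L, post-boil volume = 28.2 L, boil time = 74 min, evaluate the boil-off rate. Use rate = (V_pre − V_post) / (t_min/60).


rate = (35.0 − 28.2) / (74/60)

5.5135 L/hr


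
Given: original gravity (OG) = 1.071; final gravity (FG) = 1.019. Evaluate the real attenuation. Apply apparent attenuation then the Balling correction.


AA = (OG−FG)/(OG−1)·100;  RA = AA·0.8192
AA = (1.071 − 1.019)/(1.071 − 1)·100 = 73.2394
RA = 73.2394·0.8192

59.9977 %


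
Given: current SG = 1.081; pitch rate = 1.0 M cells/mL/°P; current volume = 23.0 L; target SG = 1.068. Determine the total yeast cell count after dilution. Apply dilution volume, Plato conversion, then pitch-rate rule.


V_w = V·((SG_c−1)/(SG_t−1)−1);  °P = 259 − 259/SG_t;  cells = rate·(V+V_w)·°P
V_w = 23.0·((1.081−1)/(1.068−1)−1) = 4.3971
V_final = 23.0 + 4.3971 = 27.3971
°P = 259 − 259/1.068 = 16.4906
cells = 1.0·27.3971·16.4906

451.7949 billion cells


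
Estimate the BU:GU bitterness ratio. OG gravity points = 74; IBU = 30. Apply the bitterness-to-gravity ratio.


BU:GU = IBU / OG_points
BU:GU = 30 / 74

0.4054


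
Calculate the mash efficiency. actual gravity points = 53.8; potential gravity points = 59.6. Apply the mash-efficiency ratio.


efficiency = actual / potential × 100
efficiency = 53.8 / 59.6 × 100

90.2685 %


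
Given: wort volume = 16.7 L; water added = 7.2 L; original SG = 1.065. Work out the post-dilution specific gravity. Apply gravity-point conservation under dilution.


SG_new = 1 + (SG_old − 1)·V_old/(V_old + V_water)
pts = (1.065 − 1)·1000·16.7/(16.7 + 7.2) = 45.4184
SG_new = 1 + 45.4184/1000

1.0454


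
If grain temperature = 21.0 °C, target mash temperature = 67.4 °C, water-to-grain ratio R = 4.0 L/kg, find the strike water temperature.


T_strike = (0.41/R)·(T_mash − T_grain) + T_mash
T_strike = (0.41/4.0)·(67.4 − 21.0) + 67.4

72.1560 °C


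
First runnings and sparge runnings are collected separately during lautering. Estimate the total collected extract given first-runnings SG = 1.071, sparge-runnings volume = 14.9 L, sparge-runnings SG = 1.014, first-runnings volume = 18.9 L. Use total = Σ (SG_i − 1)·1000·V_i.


first = (1.071 − 1)·1000·18.9 = 1341.9000
sparge = (1.014 − 1)·1000·14.9 = 208.6000
total = 1341.9000 + 208.6000

1550.5000 gravity·L


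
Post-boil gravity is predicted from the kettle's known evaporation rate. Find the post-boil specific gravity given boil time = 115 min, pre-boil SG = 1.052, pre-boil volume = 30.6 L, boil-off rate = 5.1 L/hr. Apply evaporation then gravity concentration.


V_post = V_pre − rate·(t/60);  SG_post = 1 + (SG_pre−1)·V_pre/V_post
V_post = 30.6 − 5.1·(115/60) = 20.8250
SG_post = 1 + (1.052 − 1)·30.6/20.8250

1.0764


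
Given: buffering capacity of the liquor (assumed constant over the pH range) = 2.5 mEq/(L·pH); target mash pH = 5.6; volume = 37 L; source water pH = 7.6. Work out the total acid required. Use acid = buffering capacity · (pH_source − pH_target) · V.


acid = 2.5 · (7.6 − 5.6) · 37

185.0000 mEq


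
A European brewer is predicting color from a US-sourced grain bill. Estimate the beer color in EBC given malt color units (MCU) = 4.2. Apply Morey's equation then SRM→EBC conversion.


SRM = 1.4922·MCU^0.6859;  EBC = SRM·1.97
SRM = 1.4922·4.2^0.6859 = 3.9931
EBC = 3.9931·1.97

7.8665 EBC


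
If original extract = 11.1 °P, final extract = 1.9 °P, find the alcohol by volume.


SG = 259/(259 − P);  ABV = (OG − FG)·131.25
OG = 259/(259 − 11.1) = 1.0448
FG = 259/(259 − 1.9) = 1.0074
ABV = (1.0448 − 1.0074)·131.25

4.9069 % ABV


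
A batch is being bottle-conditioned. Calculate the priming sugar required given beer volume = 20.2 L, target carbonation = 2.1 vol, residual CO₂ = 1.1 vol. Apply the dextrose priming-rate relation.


sugar = (target − residual)·4.0·V
sugar = (2.1 − 1.1)·4.0·20.2

80.8000 g


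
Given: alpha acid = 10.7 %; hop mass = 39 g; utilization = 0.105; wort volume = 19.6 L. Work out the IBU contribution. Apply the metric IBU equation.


IBU = (α/100)·mass·U·1000 / V
IBU = (10.7/100)·39·0.105·1000 / 19.6

22.3554 IBU


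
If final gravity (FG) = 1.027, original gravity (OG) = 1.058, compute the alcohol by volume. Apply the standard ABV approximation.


ABV = (OG − FG) · 131.25
ABV = (1.058 − 1.027) · 131.25

4.0688 % ABV


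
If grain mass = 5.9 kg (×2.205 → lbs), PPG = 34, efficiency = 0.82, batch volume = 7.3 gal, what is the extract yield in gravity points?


points = lbs × PPG × eff / vol
lbs = 5.9 × 2.205 = 13.0095
points = 13.0095 × 34 × 0.82 / 7.3

49.6856 points


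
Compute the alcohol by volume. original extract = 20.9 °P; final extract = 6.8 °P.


SG = 259/(259 − P);  ABV = (OG − FG)·131.25
OG = 259/(259 − 20.9) = 1.0878
FG = 259/(259 − 6.8) = 1.0270
ABV = (1.0878 − 1.0270)·131.25

7.9820 % ABV


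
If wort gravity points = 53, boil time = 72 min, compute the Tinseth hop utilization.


U = 1.65·0.000125^(GP/1000) · (1 − e^(−0.04·t))/4.15
bigness = 1.65·0.000125^(53/1000) = 1.0248
boil_factor = (1 − e^(−0.04·72))/4.15 = 0.2274
U = 1.0248 · 0.2274

0.2331


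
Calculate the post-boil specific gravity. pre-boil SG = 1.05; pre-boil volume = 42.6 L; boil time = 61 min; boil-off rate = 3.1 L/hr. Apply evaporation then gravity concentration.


V_post = V_pre − rate·(t/60);  SG_post = 1 + (SG_pre−1)·V_pre/V_post
V_post = 42.6 − 3.1·(61/60) = 39.4483
SG_post = 1 + (1.05 − 1)·42.6/39.4483

1.0540


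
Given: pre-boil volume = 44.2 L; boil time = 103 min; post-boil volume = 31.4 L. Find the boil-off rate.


rate = (V_pre − V_post) / (t_min/60)
rate = (44.2 − 31.4) / (103/60)

7.4563 L/hr


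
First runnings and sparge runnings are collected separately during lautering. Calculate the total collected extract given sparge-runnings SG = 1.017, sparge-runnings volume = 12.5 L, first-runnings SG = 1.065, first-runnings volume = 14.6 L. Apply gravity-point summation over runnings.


total = Σ (SG_i − 1)·1000·V_i
first = (1.065 − 1)·1000·14.6 = 949.0000
sparge = (1.017 − 1)·1000·12.5 = 212.5000
total = 949.0000 + 212.5000

1161.5000 gravity·L


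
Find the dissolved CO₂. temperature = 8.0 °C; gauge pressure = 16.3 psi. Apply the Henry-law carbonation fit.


vols = (P + 14.695)·(0.01821 + 0.09011·e^(−0.04·T))
vols = (16.3 + 14.695)·(0.01821 + 0.09011·e^(−0.04·8.0))

2.5925 volumes


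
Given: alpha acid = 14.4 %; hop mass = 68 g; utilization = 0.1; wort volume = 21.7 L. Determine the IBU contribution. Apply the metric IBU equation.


IBU = (α/100)·mass·U·1000 / V
IBU = (14.4/100)·68·0.1·1000 / 21.7

45.1244 IBU


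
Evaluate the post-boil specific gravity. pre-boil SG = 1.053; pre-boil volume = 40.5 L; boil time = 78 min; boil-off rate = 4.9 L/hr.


V_post = V_pre − rate·(t/60);  SG_post = 1 + (SG_pre−1)·V_pre/V_post
V_post = 40.5 − 4.9·(78/60) = 34.1300
SG_post = 1 + (1.053 − 1)·40.5/34.1300

1.0629


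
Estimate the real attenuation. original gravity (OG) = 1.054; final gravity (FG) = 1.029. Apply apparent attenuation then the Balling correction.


AA = (OG−FG)/(OG−1)·100;  RA = AA·0.8192
AA = (1.054 − 1.029)/(1.054 − 1)·100 = 46.2963
RA = 46.2963·0.8192

37.9259 %


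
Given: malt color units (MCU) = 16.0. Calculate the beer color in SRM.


SRM = 1.4922 · MCU^0.6859
SRM = 1.4922 · 16.0^0.6859

9.9939 SRM


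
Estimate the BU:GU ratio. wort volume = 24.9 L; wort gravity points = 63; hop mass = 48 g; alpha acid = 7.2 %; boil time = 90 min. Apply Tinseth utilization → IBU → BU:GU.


U = 1.65·0.000125^(GP/1000)·(1−e^(−0.04t))/4.15;  IBU = (α/100)·m·U·1000/V;  BU:GU = IBU/GP
U = 1.65·0.000125^(63/1000)·(1−e^(−0.04·90))/4.15 = 0.2195
IBU = (7.2/100)·48·0.2195·1000/24.9 = 30.4708
BU:GU = 30.4708/63

0.4837


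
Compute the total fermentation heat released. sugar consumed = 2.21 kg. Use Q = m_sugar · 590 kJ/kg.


Q = 2.21 · 590

1303.9000 kJ


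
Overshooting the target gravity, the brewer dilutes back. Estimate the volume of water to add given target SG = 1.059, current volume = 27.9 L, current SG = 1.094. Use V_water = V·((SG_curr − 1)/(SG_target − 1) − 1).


V_water = 27.9·((1.094 − 1)/(1.059 − 1) − 1)

16.5508 L


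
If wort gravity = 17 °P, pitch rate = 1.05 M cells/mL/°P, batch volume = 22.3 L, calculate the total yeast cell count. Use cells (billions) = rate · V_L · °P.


cells = 1.05 · 22.3 · 17

398.0550 billion cells


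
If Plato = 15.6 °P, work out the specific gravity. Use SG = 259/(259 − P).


SG = 259/(259 − 15.6)

1.0641


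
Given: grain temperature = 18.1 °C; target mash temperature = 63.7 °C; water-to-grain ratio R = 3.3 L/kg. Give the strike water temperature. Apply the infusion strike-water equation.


T_strike = (0.41/R)·(T_mash − T_grain) + T_mash
T_strike = (0.41/3.3)·(63.7 − 18.1) + 63.7

69.3655 °C


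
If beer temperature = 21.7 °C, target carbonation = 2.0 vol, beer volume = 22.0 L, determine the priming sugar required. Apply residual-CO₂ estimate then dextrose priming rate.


residual = 14.695·(0.01821 + 0.09011·e^(−0.04·T));  sugar = (target − residual)·4.0·V
residual = 14.695·(0.01821 + 0.09011·e^(−0.04·21.7)) = 0.8235
sugar = (2.0 − 0.8235)·4.0·22.0

103.5348 g


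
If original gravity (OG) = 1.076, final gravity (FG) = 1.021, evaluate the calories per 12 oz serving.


ABW = (OG−FG)·131.25·0.79/FG;  °P = 259 − 259/SG (for OG→OE and FG→AE);  RE = 0.1808·OE + 0.8192·AE;  Cal = (6.9·ABW + 4·(RE−0.1))·FG·3.55
ABW = (1.076 − 1.021)·131.25·0.79/1.021 = 5.5855
OE = 259 − 259/1.076 = 18.2937 °P
AE = 259 − 259/1.021 = 5.3271 °P
RE = 0.1808·18.2937 + 0.8192·5.3271 = 7.6715 °P
Cal = (6.9·5.5855 + 4·(7.6715−0.1))·1.021·3.55

249.4633 kcal


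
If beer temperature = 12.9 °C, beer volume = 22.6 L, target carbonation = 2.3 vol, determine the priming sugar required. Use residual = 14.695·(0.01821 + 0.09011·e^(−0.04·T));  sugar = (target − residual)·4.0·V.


residual = 14.695·(0.01821 + 0.09011·e^(−0.04·12.9)) = 1.0580
sugar = (2.3 − 1.0580)·4.0·22.6

112.2772 g


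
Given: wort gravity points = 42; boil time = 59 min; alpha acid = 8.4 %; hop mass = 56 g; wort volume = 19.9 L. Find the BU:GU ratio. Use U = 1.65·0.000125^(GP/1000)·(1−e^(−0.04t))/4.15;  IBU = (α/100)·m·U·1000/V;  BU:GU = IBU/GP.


U = 1.65·0.000125^(42/1000)·(1−e^(−0.04·59))/4.15 = 0.2468
IBU = (8.4/100)·56·0.2468·1000/19.9 = 58.3508
BU:GU = 58.3508/42

1.3893


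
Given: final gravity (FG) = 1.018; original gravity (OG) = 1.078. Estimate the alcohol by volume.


ABV = (OG − FG) · 131.25
ABV = (1.078 − 1.018) · 131.25

7.8750 % ABV


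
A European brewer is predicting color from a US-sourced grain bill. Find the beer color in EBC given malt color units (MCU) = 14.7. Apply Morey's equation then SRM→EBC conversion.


SRM = 1.4922·MCU^0.6859;  EBC = SRM·1.97
SRM = 1.4922·14.7^0.6859 = 9.4295
EBC = 9.4295·1.97

18.5762 EBC


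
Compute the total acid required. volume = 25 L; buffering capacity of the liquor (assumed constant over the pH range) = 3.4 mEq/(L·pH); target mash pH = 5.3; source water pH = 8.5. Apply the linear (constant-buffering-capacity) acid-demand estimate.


acid = buffering capacity · (pH_source − pH_target) · V
acid = 3.4 · (8.5 − 5.3) · 25

272.0000 mEq


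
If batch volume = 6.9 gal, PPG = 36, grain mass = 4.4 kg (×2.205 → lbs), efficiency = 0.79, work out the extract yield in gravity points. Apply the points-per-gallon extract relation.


points = lbs × PPG × eff / vol
lbs = 4.4 × 2.205 = 9.7020
points = 9.7020 × 36 × 0.79 / 6.9

39.9891 points


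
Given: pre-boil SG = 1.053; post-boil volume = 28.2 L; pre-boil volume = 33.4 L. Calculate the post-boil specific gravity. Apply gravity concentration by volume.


SG_post = 1 + (SG_pre − 1)·V_pre/V_post
pts_pre = (1.053 − 1)·1000 = 53.0000
pts_post = 53.0000·33.4/28.2 = 62.7730
SG_post = 1 + 62.7730/1000

1.0628


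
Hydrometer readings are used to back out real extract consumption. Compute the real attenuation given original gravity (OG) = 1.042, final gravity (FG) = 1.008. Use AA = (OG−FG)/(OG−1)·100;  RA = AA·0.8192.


AA = (1.042 − 1.008)/(1.042 − 1)·100 = 80.9524
RA = 80.9524·0.8192

66.3162 %


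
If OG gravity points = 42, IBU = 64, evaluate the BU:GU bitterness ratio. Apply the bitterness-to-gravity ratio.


BU:GU = IBU / OG_points
BU:GU = 64 / 42

1.5238


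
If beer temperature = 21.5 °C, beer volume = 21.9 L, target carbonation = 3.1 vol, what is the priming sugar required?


residual = 14.695·(0.01821 + 0.09011·e^(−0.04·T));  sugar = (target − residual)·4.0·V
residual = 14.695·(0.01821 + 0.09011·e^(−0.04·21.5)) = 0.8279
sugar = (3.1 − 0.8279)·4.0·21.9

199.0331 g


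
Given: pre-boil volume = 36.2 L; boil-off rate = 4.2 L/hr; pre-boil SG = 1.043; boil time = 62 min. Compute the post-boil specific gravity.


V_post = V_pre − rate·(t/60);  SG_post = 1 + (SG_pre−1)·V_pre/V_post
V_post = 36.2 − 4.2·(62/60) = 31.8600
SG_post = 1 + (1.043 − 1)·36.2/31.8600

1.0489


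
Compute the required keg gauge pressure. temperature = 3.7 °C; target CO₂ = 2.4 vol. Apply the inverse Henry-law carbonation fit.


psi = vols/(0.01821 + 0.09011·e^(−0.04·T)) − 14.695
psi = 2.4/(0.01821 + 0.09011·e^(−0.04·3.7)) − 14.695

10.3249 psi


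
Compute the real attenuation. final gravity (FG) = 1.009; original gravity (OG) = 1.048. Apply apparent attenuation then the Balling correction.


AA = (OG−FG)/(OG−1)·100;  RA = AA·0.8192
AA = (1.048 − 1.009)/(1.048 − 1)·100 = 81.2500
RA = 81.2500·0.8192

66.5600 %


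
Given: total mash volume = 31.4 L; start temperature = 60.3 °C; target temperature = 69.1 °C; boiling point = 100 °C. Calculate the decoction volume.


V_dec = V_total·(T_target − T_start)/(T_boil − T_start)
V_dec = 31.4·(69.1 − 60.3)/(100 − 60.3)

6.9602 L


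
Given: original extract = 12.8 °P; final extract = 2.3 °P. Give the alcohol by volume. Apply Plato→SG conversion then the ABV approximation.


SG = 259/(259 − P);  ABV = (OG − FG)·131.25
OG = 259/(259 − 12.8) = 1.0520
FG = 259/(259 − 2.3) = 1.0090
ABV = (1.0520 − 1.0090)·131.25

5.6477 % ABV


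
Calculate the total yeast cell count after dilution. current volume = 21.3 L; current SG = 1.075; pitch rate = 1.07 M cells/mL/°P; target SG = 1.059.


V_w = V·((SG_c−1)/(SG_t−1)−1);  °P = 259 − 259/SG_t;  cells = rate·(V+V_w)·°P
V_w = 21.3·((1.075−1)/(1.059−1)−1) = 5.7763
V_final = 21.3 + 5.7763 = 27.0763
°P = 259 − 259/1.059 = 14.4297
cells = 1.07·27.0763·14.4297

418.0502 billion cells


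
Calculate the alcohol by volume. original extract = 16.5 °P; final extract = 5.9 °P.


SG = 259/(259 − P);  ABV = (OG − FG)·131.25
OG = 259/(259 − 16.5) = 1.0680
FG = 259/(259 − 5.9) = 1.0233
ABV = (1.0680 − 1.0233)·131.25

5.8709 % ABV


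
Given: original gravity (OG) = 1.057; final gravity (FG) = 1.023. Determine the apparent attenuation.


AA = (OG − FG)/(OG − 1) · 100
AA = (1.057 − 1.023)/(1.057 − 1) · 100

59.6491 %


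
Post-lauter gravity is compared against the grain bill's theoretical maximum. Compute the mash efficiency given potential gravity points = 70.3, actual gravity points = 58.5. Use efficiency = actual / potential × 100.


efficiency = 58.5 / 70.3 × 100

83.2148 %


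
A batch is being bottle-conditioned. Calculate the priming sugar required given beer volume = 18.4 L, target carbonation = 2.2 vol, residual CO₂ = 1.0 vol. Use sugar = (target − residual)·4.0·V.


sugar = (2.2 − 1.0)·4.0·18.4

88.3200 g


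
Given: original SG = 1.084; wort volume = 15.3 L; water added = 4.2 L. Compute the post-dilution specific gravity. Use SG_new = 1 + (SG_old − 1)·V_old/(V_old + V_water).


pts = (1.084 − 1)·1000·15.3/(15.3 + 4.2) = 65.9077
SG_new = 1 + 65.9077/1000

1.0659


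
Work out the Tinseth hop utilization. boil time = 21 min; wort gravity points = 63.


U = 1.65·0.000125^(GP/1000) · (1 − e^(−0.04·t))/4.15
bigness = 1.65·0.000125^(63/1000) = 0.9367
boil_factor = (1 − e^(−0.04·21))/4.15 = 0.1369
U = 0.9367 · 0.1369

0.1283


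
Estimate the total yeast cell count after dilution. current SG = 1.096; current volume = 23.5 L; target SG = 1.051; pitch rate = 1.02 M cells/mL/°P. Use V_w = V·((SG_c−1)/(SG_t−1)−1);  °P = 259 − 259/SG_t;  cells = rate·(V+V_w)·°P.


V_w = 23.5·((1.096−1)/(1.051−1)−1) = 20.7353
V_final = 23.5 + 20.7353 = 44.2353
°P = 259 − 259/1.051 = 12.5680
cells = 1.02·44.2353·12.5680

567.0695 billion cells


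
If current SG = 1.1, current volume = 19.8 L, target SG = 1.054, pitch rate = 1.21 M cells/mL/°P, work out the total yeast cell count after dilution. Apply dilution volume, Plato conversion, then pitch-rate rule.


V_w = V·((SG_c−1)/(SG_t−1)−1);  °P = 259 − 259/SG_t;  cells = rate·(V+V_w)·°P
V_w = 19.8·((1.1−1)/(1.054−1)−1) = 16.8667
V_final = 19.8 + 16.8667 = 36.6667
°P = 259 − 259/1.054 = 13.2694
cells = 1.21·36.6667·13.2694

588.7213 billion cells


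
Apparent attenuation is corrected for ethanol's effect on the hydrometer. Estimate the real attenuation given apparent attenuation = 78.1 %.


RA = AA · 0.8192
RA = 78.1 · 0.8192

63.9795 %


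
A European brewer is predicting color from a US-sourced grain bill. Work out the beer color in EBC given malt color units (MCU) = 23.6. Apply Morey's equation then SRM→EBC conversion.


SRM = 1.4922·MCU^0.6859;  EBC = SRM·1.97
SRM = 1.4922·23.6^0.6859 = 13.0469
EBC = 13.0469·1.97

25.7024 EBC


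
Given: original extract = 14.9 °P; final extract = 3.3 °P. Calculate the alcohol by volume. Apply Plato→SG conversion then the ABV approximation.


SG = 259/(259 − P);  ABV = (OG − FG)·131.25
OG = 259/(259 − 14.9) = 1.0610
FG = 259/(259 − 3.3) = 1.0129
ABV = (1.0610 − 1.0129)·131.25

6.3177 % ABV


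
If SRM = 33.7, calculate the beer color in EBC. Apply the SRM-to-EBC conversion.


EBC = SRM · 1.97
EBC = 33.7 · 1.97

66.3890 EBC


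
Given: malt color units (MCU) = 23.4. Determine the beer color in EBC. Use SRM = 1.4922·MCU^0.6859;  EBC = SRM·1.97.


SRM = 1.4922·23.4^0.6859 = 12.9710
EBC = 12.9710·1.97

25.5528 EBC


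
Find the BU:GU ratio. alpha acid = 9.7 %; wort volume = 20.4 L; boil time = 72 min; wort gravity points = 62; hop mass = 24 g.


U = 1.65·0.000125^(GP/1000)·(1−e^(−0.04t))/4.15;  IBU = (α/100)·m·U·1000/V;  BU:GU = IBU/GP
U = 1.65·0.000125^(62/1000)·(1−e^(−0.04·72))/4.15 = 0.2150
IBU = (9.7/100)·24·0.2150·1000/20.4 = 24.5305
BU:GU = 24.5305/62

0.3957


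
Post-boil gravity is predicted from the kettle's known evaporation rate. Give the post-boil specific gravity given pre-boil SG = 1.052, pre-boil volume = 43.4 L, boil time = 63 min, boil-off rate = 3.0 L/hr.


V_post = V_pre − rate·(t/60);  SG_post = 1 + (SG_pre−1)·V_pre/V_post
V_post = 43.4 − 3.0·(63/60) = 40.2500
SG_post = 1 + (1.052 − 1)·43.4/40.2500

1.0561


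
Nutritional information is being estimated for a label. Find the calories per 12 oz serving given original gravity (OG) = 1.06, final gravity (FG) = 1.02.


ABW = (OG−FG)·131.25·0.79/FG;  °P = 259 − 259/SG (for OG→OE and FG→AE);  RE = 0.1808·OE + 0.8192·AE;  Cal = (6.9·ABW + 4·(RE−0.1))·FG·3.55
ABW = (1.06 − 1.02)·131.25·0.79/1.02 = 4.0662
OE = 259 − 259/1.06 = 14.6604 °P
AE = 259 − 259/1.02 = 5.0784 °P
RE = 0.1808·14.6604 + 0.8192·5.0784 = 6.8108 °P
Cal = (6.9·4.0662 + 4·(6.8108−0.1))·1.02·3.55

198.7929 kcal


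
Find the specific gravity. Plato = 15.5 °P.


SG = 259/(259 − P)
SG = 259/(259 − 15.5)

1.0637


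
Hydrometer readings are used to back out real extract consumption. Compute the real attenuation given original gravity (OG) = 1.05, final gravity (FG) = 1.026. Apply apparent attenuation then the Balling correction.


AA = (OG−FG)/(OG−1)·100;  RA = AA·0.8192
AA = (1.05 − 1.026)/(1.05 − 1)·100 = 48.0000
RA = 48.0000·0.8192

39.3216 %


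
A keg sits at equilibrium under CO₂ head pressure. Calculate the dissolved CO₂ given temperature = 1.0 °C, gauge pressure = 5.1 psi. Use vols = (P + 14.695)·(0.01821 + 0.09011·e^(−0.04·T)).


vols = (5.1 + 14.695)·(0.01821 + 0.09011·e^(−0.04·1.0))

2.0743 volumes


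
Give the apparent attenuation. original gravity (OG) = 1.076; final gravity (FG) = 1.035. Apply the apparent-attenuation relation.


AA = (OG − FG)/(OG − 1) · 100
AA = (1.076 − 1.035)/(1.076 − 1) · 100

53.9474 %


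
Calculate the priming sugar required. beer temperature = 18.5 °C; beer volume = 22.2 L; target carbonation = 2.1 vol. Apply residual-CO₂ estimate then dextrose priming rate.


residual = 14.695·(0.01821 + 0.09011·e^(−0.04·T));  sugar = (target − residual)·4.0·V
residual = 14.695·(0.01821 + 0.09011·e^(−0.04·18.5)) = 0.8994
sugar = (2.1 − 0.8994)·4.0·22.2

106.6156 g


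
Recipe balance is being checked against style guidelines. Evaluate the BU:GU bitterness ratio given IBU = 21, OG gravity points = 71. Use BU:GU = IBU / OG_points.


BU:GU = 21 / 71

0.2958


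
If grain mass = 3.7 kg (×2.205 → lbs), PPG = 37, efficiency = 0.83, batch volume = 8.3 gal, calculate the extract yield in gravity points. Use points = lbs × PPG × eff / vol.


lbs = 3.7 × 2.205 = 8.1585
points = 8.1585 × 37 × 0.83 / 8.3

30.1864 points


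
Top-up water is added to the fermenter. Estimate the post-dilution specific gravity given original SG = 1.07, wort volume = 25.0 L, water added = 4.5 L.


SG_new = 1 + (SG_old − 1)·V_old/(V_old + V_water)
pts = (1.07 − 1)·1000·25.0/(25.0 + 4.5) = 59.3220
SG_new = 1 + 59.3220/1000

1.0593


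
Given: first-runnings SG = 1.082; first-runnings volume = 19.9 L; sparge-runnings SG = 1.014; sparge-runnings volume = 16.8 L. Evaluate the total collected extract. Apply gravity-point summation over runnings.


total = Σ (SG_i − 1)·1000·V_i
first = (1.082 − 1)·1000·19.9 = 1631.8000
sparge = (1.014 − 1)·1000·16.8 = 235.2000
total = 1631.8000 + 235.2000

1867.0000 gravity·L
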